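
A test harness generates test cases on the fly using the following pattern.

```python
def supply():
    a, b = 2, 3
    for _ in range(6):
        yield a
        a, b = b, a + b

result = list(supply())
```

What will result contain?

Step 1: Fibonacci-like sequence starting with a=2, b=3:
  Iteration 1: yield a=2, then a,b = 3,5
  Iteration 2: yield a=3, then a,b = 5,8
  Iteration 3: yield a=5, then a,b = 8,13
  Iteration 4: yield a=8, then a,b = 13,21
  Iteration 5: yield a=13, then a,b = 21,34
  Iteration 6: yield a=21, then a,b = 34,55
Therefore result = [2, 3, 5, 8, 13, 21].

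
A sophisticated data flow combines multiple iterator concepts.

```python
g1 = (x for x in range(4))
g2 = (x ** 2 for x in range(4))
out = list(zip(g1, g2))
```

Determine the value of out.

Step 1: g1 produces [0, 1, 2, 3].
Step 2: g2 produces [0, 1, 4, 9].
Step 3: zip pairs them: [(0, 0), (1, 1), (2, 4), (3, 9)].
Therefore out = [(0, 0), (1, 1), (2, 4), (3, 9)].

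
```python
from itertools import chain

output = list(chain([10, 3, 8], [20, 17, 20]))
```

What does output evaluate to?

Step 1: chain() concatenates iterables: [10, 3, 8] + [20, 17, 20].
Therefore output = [10, 3, 8, 20, 17, 20].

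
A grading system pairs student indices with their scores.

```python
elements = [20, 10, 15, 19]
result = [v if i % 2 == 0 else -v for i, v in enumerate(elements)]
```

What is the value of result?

Step 1: For each (i, v), keep v if i is even, negate if odd:
  i=0 (even): keep 20
  i=1 (odd): negate to -10
  i=2 (even): keep 15
  i=3 (odd): negate to -19
Therefore result = [20, -10, 15, -19].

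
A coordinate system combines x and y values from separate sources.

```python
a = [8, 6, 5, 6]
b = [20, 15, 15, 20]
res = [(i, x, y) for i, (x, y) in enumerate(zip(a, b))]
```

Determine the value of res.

Step 1: enumerate(zip(a, b)) gives index with paired elements:
  i=0: (8, 20)
  i=1: (6, 15)
  i=2: (5, 15)
  i=3: (6, 20)
Therefore res = [(0, 8, 20), (1, 6, 15), (2, 5, 15), (3, 6, 20)].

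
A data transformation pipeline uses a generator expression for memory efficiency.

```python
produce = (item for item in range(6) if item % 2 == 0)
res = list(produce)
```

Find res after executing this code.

Step 1: Filter range(6) keeping only even values:
  item=0: even, included
  item=1: odd, excluded
  item=2: even, included
  item=3: odd, excluded
  item=4: even, included
  item=5: odd, excluded
Therefore res = [0, 2, 4].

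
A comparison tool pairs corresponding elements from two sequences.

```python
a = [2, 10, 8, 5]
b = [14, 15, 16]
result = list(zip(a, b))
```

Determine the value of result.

Step 1: zip stops at shortest (len(a)=4, len(b)=3):
  Index 0: (2, 14)
  Index 1: (10, 15)
  Index 2: (8, 16)
Step 2: Last element of a (5) has no pair, dropped.
Therefore result = [(2, 14), (10, 15), (8, 16)].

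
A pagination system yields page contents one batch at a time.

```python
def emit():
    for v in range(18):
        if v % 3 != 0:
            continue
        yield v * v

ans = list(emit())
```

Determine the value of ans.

Step 1: Only yield v**2 when v is divisible by 3:
  v=0: 0 % 3 == 0, yield 0**2 = 0
  v=3: 3 % 3 == 0, yield 3**2 = 9
  v=6: 6 % 3 == 0, yield 6**2 = 36
  v=9: 9 % 3 == 0, yield 9**2 = 81
  v=12: 12 % 3 == 0, yield 12**2 = 144
  v=15: 15 % 3 == 0, yield 15**2 = 225
Therefore ans = [0, 9, 36, 81, 144, 225].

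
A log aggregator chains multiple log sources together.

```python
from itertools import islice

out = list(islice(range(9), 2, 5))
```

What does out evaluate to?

Step 1: islice(range(9), 2, 5) takes elements at indices [2, 5).
Step 2: Elements: [2, 3, 4].
Therefore out = [2, 3, 4].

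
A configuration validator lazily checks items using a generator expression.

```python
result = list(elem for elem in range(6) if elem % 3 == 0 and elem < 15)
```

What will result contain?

Step 1: Filter range(6) where elem % 3 == 0 and elem < 15:
  elem=0: both conditions met, included
  elem=1: excluded (1 % 3 != 0)
  elem=2: excluded (2 % 3 != 0)
  elem=3: both conditions met, included
  elem=4: excluded (4 % 3 != 0)
  elem=5: excluded (5 % 3 != 0)
Therefore result = [0, 3].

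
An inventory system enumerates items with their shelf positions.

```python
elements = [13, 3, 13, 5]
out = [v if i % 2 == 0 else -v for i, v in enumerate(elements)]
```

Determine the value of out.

Step 1: For each (i, v), keep v if i is even, negate if odd:
  i=0 (even): keep 13
  i=1 (odd): negate to -3
  i=2 (even): keep 13
  i=3 (odd): negate to -5
Therefore out = [13, -3, 13, -5].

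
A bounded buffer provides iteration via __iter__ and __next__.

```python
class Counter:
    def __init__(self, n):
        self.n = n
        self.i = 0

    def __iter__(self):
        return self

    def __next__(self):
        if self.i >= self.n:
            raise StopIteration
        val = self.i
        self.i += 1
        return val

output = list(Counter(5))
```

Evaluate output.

Step 1: Counter(5) creates an iterator counting 0 to 4.
Step 2: list() consumes all values: [0, 1, 2, 3, 4].
Therefore output = [0, 1, 2, 3, 4].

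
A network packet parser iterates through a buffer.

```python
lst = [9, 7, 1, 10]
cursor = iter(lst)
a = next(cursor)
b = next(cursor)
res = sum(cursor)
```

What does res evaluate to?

Step 1: Create iterator over [9, 7, 1, 10].
Step 2: a = next() = 9, b = next() = 7.
Step 3: sum() of remaining [1, 10] = 11.
Therefore res = 11.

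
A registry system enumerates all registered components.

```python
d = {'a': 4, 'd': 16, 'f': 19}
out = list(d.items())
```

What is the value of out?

Step 1: d.items() returns (key, value) pairs in insertion order.
Therefore out = [('a', 4), ('d', 16), ('f', 19)].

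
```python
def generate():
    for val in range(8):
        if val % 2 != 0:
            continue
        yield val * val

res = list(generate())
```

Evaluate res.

Step 1: Only yield val**2 when val is divisible by 2:
  val=0: 0 % 2 == 0, yield 0**2 = 0
  val=2: 2 % 2 == 0, yield 2**2 = 4
  val=4: 4 % 2 == 0, yield 4**2 = 16
  val=6: 6 % 2 == 0, yield 6**2 = 36
Therefore res = [0, 4, 16, 36].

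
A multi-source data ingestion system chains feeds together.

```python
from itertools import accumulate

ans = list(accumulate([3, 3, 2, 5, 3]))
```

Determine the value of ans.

Step 1: accumulate computes running sums:
  + 3 = 3
  + 3 = 6
  + 2 = 8
  + 5 = 13
  + 3 = 16
Therefore ans = [3, 6, 8, 13, 16].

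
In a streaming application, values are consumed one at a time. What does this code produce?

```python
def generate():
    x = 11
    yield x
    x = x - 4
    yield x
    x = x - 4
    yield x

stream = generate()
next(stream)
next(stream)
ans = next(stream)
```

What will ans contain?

Step 1: Trace through generator execution:
  Yield 1: x starts at 11, yield 11
  Yield 2: x = 11 - 4 = 7, yield 7
  Yield 3: x = 7 - 4 = 3, yield 3
Step 2: First next() gets 11, second next() gets the second value, third next() yields 3.
Therefore ans = 3.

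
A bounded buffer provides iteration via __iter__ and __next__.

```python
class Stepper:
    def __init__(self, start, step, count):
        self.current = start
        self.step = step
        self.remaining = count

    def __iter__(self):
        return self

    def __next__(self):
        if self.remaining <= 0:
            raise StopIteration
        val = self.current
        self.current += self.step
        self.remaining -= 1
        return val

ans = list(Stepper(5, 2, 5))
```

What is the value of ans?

Step 1: Stepper starts at 5, increments by 2, for 5 steps:
  Yield 5, then current += 2
  Yield 7, then current += 2
  Yield 9, then current += 2
  Yield 11, then current += 2
  Yield 13, then current += 2
Therefore ans = [5, 7, 9, 11, 13].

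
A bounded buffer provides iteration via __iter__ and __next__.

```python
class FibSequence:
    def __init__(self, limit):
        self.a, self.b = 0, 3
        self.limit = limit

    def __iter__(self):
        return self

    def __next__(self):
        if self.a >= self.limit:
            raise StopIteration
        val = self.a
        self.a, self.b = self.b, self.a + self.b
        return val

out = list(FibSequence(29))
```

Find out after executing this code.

Step 1: Fibonacci-like sequence (a=0, b=3) until >= 29:
  Yield 0, then a,b = 3,3
  Yield 3, then a,b = 3,6
  Yield 3, then a,b = 6,9
  Yield 6, then a,b = 9,15
  Yield 9, then a,b = 15,24
  Yield 15, then a,b = 24,39
  Yield 24, then a,b = 39,63
Step 2: 39 >= 29, stop.
Therefore out = [0, 3, 3, 6, 9, 15, 24].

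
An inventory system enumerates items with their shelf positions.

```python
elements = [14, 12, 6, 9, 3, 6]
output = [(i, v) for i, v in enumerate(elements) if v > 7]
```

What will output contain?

Step 1: Filter enumerate([14, 12, 6, 9, 3, 6]) keeping v > 7:
  (0, 14): 14 > 7, included
  (1, 12): 12 > 7, included
  (2, 6): 6 <= 7, excluded
  (3, 9): 9 > 7, included
  (4, 3): 3 <= 7, excluded
  (5, 6): 6 <= 7, excluded
Therefore output = [(0, 14), (1, 12), (3, 9)].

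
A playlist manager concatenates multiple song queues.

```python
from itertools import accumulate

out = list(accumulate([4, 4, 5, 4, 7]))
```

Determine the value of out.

Step 1: accumulate computes running sums:
  + 4 = 4
  + 4 = 8
  + 5 = 13
  + 4 = 17
  + 7 = 24
Therefore out = [4, 8, 13, 17, 24].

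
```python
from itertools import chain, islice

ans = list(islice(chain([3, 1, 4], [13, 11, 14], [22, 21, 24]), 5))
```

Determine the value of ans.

Step 1: chain([3, 1, 4], [13, 11, 14], [22, 21, 24]) = [3, 1, 4, 13, 11, 14, 22, 21, 24].
Step 2: islice takes first 5 elements: [3, 1, 4, 13, 11].
Therefore ans = [3, 1, 4, 13, 11].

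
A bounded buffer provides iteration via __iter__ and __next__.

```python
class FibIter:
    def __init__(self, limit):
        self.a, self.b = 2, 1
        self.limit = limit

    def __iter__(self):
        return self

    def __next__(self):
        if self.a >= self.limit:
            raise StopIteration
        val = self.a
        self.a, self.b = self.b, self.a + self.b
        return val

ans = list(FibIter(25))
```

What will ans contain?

Step 1: Fibonacci-like sequence (a=2, b=1) until >= 25:
  Yield 2, then a,b = 1,3
  Yield 1, then a,b = 3,4
  Yield 3, then a,b = 4,7
  Yield 4, then a,b = 7,11
  Yield 7, then a,b = 11,18
  Yield 11, then a,b = 18,29
  Yield 18, then a,b = 29,47
Step 2: 29 >= 25, stop.
Therefore ans = [2, 1, 3, 4, 7, 11, 18].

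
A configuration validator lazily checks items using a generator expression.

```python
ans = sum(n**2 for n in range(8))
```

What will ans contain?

Step 1: Compute n**2 for each n in range(8):
  n=0: 0**2 = 0
  n=1: 1**2 = 1
  n=2: 2**2 = 4
  n=3: 3**2 = 9
  n=4: 4**2 = 16
  n=5: 5**2 = 25
  n=6: 6**2 = 36
  n=7: 7**2 = 49
Step 2: sum = 0 + 1 + 4 + 9 + 16 + 25 + 36 + 49 = 140.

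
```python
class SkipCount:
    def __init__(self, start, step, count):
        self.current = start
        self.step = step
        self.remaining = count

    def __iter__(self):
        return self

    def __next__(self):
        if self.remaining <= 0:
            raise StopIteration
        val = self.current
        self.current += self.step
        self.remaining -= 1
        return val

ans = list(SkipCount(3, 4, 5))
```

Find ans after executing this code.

Step 1: SkipCount starts at 3, increments by 4, for 5 steps:
  Yield 3, then current += 4
  Yield 7, then current += 4
  Yield 11, then current += 4
  Yield 15, then current += 4
  Yield 19, then current += 4
Therefore ans = [3, 7, 11, 15, 19].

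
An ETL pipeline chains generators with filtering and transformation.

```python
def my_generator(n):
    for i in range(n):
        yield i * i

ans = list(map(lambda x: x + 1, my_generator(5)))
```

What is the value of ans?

Step 1: my_generator(5) yields squares: [0, 1, 4, 9, 16].
Step 2: map adds 1 to each: [1, 2, 5, 10, 17].
Therefore ans = [1, 2, 5, 10, 17].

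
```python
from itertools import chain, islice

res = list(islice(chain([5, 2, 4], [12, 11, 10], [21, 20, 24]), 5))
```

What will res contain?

Step 1: chain([5, 2, 4], [12, 11, 10], [21, 20, 24]) = [5, 2, 4, 12, 11, 10, 21, 20, 24].
Step 2: islice takes first 5 elements: [5, 2, 4, 12, 11].
Therefore res = [5, 2, 4, 12, 11].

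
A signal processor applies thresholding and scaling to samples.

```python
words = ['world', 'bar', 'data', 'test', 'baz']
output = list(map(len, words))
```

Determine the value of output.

Step 1: Map len() to each word:
  'world' -> 5
  'bar' -> 3
  'data' -> 4
  'test' -> 4
  'baz' -> 3
Therefore output = [5, 3, 4, 4, 3].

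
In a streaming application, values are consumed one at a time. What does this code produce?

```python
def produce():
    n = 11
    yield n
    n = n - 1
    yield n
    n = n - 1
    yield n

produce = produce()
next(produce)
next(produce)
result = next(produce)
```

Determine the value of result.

Step 1: Trace through generator execution:
  Yield 1: n starts at 11, yield 11
  Yield 2: n = 11 - 1 = 10, yield 10
  Yield 3: n = 10 - 1 = 9, yield 9
Step 2: First next() gets 11, second next() gets the second value, third next() yields 9.
Therefore result = 9.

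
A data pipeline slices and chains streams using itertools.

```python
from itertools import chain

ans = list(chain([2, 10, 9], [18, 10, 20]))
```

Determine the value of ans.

Step 1: chain() concatenates iterables: [2, 10, 9] + [18, 10, 20].
Therefore ans = [2, 10, 9, 18, 10, 20].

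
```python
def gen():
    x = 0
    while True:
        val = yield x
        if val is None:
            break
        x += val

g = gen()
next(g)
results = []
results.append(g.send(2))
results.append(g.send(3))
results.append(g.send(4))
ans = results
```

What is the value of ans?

Step 1: next(g) -> yield 0.
Step 2: send(2) -> x = 2, yield 2.
Step 3: send(3) -> x = 5, yield 5.
Step 4: send(4) -> x = 9, yield 9.
Therefore ans = [2, 5, 9].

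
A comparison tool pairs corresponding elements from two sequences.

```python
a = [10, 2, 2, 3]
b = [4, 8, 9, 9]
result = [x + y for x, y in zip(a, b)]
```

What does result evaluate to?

Step 1: Add corresponding elements:
  10 + 4 = 14
  2 + 8 = 10
  2 + 9 = 11
  3 + 9 = 12
Therefore result = [14, 10, 11, 12].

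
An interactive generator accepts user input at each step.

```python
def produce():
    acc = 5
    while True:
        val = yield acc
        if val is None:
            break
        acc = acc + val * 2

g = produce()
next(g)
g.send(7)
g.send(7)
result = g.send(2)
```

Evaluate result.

Step 1: next() -> yield acc=5.
Step 2: send(7) -> val=7, acc = 5 + 7*2 = 19, yield 19.
Step 3: send(7) -> val=7, acc = 19 + 7*2 = 33, yield 33.
Step 4: send(2) -> val=2, acc = 33 + 2*2 = 37, yield 37.
Therefore result = 37.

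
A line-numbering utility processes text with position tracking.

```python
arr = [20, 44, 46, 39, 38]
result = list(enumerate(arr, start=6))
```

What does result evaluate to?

Step 1: enumerate with start=6:
  (6, 20)
  (7, 44)
  (8, 46)
  (9, 39)
  (10, 38)
Therefore result = [(6, 20), (7, 44), (8, 46), (9, 39), (10, 38)].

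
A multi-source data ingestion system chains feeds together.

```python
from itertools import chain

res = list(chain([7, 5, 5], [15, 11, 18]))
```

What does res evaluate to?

Step 1: chain() concatenates iterables: [7, 5, 5] + [15, 11, 18].
Therefore res = [7, 5, 5, 15, 11, 18].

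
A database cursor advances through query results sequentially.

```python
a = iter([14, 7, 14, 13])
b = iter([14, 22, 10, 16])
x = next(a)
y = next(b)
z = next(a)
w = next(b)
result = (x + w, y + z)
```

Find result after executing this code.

Step 1: a iterates [14, 7, 14, 13], b iterates [14, 22, 10, 16].
Step 2: x = next(a) = 14, y = next(b) = 14.
Step 3: z = next(a) = 7, w = next(b) = 22.
Step 4: result = (14 + 22, 14 + 7) = (36, 21).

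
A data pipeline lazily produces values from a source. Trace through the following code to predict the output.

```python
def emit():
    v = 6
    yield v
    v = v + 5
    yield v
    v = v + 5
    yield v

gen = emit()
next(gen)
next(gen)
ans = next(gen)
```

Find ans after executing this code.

Step 1: Trace through generator execution:
  Yield 1: v starts at 6, yield 6
  Yield 2: v = 6 + 5 = 11, yield 11
  Yield 3: v = 11 + 5 = 16, yield 16
Step 2: First next() gets 6, second next() gets the second value, third next() yields 16.
Therefore ans = 16.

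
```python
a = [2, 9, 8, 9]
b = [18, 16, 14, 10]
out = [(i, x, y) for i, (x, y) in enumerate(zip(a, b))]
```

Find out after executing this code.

Step 1: enumerate(zip(a, b)) gives index with paired elements:
  i=0: (2, 18)
  i=1: (9, 16)
  i=2: (8, 14)
  i=3: (9, 10)
Therefore out = [(0, 2, 18), (1, 9, 16), (2, 8, 14), (3, 9, 10)].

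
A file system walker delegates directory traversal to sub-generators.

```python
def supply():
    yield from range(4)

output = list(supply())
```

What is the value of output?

Step 1: yield from delegates to the iterable, yielding each element.
Step 2: Collected values: [0, 1, 2, 3].
Therefore output = [0, 1, 2, 3].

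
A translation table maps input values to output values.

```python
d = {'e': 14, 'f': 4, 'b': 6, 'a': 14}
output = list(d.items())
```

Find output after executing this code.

Step 1: d.items() returns (key, value) pairs in insertion order.
Therefore output = [('e', 14), ('f', 4), ('b', 6), ('a', 14)].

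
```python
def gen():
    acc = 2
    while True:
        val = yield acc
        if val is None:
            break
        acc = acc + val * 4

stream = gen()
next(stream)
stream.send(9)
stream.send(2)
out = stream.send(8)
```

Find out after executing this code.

Step 1: next() -> yield acc=2.
Step 2: send(9) -> val=9, acc = 2 + 9*4 = 38, yield 38.
Step 3: send(2) -> val=2, acc = 38 + 2*4 = 46, yield 46.
Step 4: send(8) -> val=8, acc = 46 + 8*4 = 78, yield 78.
Therefore out = 78.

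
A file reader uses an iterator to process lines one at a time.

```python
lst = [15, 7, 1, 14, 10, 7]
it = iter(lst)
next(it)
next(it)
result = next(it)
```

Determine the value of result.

Step 1: Create iterator over [15, 7, 1, 14, 10, 7].
Step 2: next() consumes 15.
Step 3: next() consumes 7.
Step 4: next() returns 1.
Therefore result = 1.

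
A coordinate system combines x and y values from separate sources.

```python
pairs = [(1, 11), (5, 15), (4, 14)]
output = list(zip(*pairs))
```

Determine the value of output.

Step 1: zip(*pairs) transposes: unzips [(1, 11), (5, 15), (4, 14)] into separate sequences.
Step 2: First elements: (1, 5, 4), second elements: (11, 15, 14).
Therefore output = [(1, 5, 4), (11, 15, 14)].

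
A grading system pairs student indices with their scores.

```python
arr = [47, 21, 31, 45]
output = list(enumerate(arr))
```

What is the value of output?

Step 1: enumerate pairs each element with its index:
  (0, 47)
  (1, 21)
  (2, 31)
  (3, 45)
Therefore output = [(0, 47), (1, 21), (2, 31), (3, 45)].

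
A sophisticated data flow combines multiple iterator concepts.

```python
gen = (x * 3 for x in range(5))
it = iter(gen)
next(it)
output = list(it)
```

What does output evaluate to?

Step 1: Generator produces [0, 3, 6, 9, 12].
Step 2: next(it) consumes first element (0).
Step 3: list(it) collects remaining: [3, 6, 9, 12].
Therefore output = [3, 6, 9, 12].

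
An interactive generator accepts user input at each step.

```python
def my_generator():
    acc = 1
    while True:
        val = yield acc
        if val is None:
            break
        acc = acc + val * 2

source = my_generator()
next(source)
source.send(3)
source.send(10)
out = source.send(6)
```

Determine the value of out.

Step 1: next() -> yield acc=1.
Step 2: send(3) -> val=3, acc = 1 + 3*2 = 7, yield 7.
Step 3: send(10) -> val=10, acc = 7 + 10*2 = 27, yield 27.
Step 4: send(6) -> val=6, acc = 27 + 6*2 = 39, yield 39.
Therefore out = 39.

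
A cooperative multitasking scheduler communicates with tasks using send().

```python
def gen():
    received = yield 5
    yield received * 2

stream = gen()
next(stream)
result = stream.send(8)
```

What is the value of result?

Step 1: next(stream) advances to first yield, producing 5.
Step 2: send(8) resumes, received = 8.
Step 3: yield received * 2 = 8 * 2 = 16.
Therefore result = 16.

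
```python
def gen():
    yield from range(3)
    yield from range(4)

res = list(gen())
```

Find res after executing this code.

Step 1: Trace yields in order:
  yield 0
  yield 1
  yield 2
  yield 0
  yield 1
  yield 2
  yield 3
Therefore res = [0, 1, 2, 0, 1, 2, 3].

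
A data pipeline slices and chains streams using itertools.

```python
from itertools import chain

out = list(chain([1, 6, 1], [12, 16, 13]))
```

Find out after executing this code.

Step 1: chain() concatenates iterables: [1, 6, 1] + [12, 16, 13].
Therefore out = [1, 6, 1, 12, 16, 13].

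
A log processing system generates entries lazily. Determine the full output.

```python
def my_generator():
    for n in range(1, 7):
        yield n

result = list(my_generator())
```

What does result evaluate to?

Step 1: The generator yields each value from range(1, 7).
Step 2: list() consumes all yields: [1, 2, 3, 4, 5, 6].
Therefore result = [1, 2, 3, 4, 5, 6].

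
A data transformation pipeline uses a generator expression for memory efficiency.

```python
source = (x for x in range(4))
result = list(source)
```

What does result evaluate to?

Step 1: Generator expression iterates range(4): [0, 1, 2, 3].
Step 2: list() collects all values.
Therefore result = [0, 1, 2, 3].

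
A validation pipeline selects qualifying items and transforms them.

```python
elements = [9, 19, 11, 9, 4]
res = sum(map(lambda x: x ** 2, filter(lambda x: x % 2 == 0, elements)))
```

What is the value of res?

Step 1: Filter even numbers from [9, 19, 11, 9, 4]: [4]
Step 2: Square each: [16]
Step 3: Sum = 16.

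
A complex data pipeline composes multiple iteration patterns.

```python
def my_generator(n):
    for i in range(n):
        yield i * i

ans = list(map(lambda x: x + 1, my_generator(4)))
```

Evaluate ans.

Step 1: my_generator(4) yields squares: [0, 1, 4, 9].
Step 2: map adds 1 to each: [1, 2, 5, 10].
Therefore ans = [1, 2, 5, 10].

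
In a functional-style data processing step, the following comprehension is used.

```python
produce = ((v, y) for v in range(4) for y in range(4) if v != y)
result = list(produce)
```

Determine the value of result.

Step 1: Nested generator over range(4) x range(4) where v != y:
  (0, 0): excluded (v == y)
  (0, 1): included
  (0, 2): included
  (0, 3): included
  (1, 0): included
  (1, 1): excluded (v == y)
  (1, 2): included
  (1, 3): included
  (2, 0): included
  (2, 1): included
  (2, 2): excluded (v == y)
  (2, 3): included
  (3, 0): included
  (3, 1): included
  (3, 2): included
  (3, 3): excluded (v == y)
Therefore result = [(0, 1), (0, 2), (0, 3), (1, 0), (1, 2), (1, 3), (2, 0), (2, 1), (2, 3), (3, 0), (3, 1), (3, 2)].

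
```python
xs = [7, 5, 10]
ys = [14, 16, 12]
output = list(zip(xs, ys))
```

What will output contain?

Step 1: zip pairs elements at same index:
  Index 0: (7, 14)
  Index 1: (5, 16)
  Index 2: (10, 12)
Therefore output = [(7, 14), (5, 16), (10, 12)].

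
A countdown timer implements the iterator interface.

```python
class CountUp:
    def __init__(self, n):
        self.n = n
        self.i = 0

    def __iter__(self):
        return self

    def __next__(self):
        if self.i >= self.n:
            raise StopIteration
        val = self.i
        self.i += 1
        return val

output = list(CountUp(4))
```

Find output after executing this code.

Step 1: CountUp(4) creates an iterator counting 0 to 3.
Step 2: list() consumes all values: [0, 1, 2, 3].
Therefore output = [0, 1, 2, 3].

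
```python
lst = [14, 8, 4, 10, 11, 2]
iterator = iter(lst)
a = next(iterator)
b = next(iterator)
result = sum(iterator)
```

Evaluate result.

Step 1: Create iterator over [14, 8, 4, 10, 11, 2].
Step 2: a = next() = 14, b = next() = 8.
Step 3: sum() of remaining [4, 10, 11, 2] = 27.
Therefore result = 27.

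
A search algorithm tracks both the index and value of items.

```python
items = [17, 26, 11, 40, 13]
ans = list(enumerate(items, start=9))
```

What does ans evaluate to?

Step 1: enumerate with start=9:
  (9, 17)
  (10, 26)
  (11, 11)
  (12, 40)
  (13, 13)
Therefore ans = [(9, 17), (10, 26), (11, 11), (12, 40), (13, 13)].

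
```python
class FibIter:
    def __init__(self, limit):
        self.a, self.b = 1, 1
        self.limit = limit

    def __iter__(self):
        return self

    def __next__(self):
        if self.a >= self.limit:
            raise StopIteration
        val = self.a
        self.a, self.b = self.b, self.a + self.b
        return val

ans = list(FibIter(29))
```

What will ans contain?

Step 1: Fibonacci-like sequence (a=1, b=1) until >= 29:
  Yield 1, then a,b = 1,2
  Yield 1, then a,b = 2,3
  Yield 2, then a,b = 3,5
  Yield 3, then a,b = 5,8
  Yield 5, then a,b = 8,13
  Yield 8, then a,b = 13,21
  Yield 13, then a,b = 21,34
  Yield 21, then a,b = 34,55
Step 2: 34 >= 29, stop.
Therefore ans = [1, 1, 2, 3, 5, 8, 13, 21].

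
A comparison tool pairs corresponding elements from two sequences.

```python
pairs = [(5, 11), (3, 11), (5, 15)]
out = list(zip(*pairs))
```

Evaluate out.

Step 1: zip(*pairs) transposes: unzips [(5, 11), (3, 11), (5, 15)] into separate sequences.
Step 2: First elements: (5, 3, 5), second elements: (11, 11, 15).
Therefore out = [(5, 3, 5), (11, 11, 15)].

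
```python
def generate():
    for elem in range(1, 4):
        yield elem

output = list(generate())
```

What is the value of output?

Step 1: The generator yields each value from range(1, 4).
Step 2: list() consumes all yields: [1, 2, 3].
Therefore output = [1, 2, 3].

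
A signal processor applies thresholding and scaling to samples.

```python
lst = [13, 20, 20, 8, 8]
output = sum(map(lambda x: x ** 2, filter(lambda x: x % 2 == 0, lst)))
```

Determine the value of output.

Step 1: Filter even numbers from [13, 20, 20, 8, 8]: [20, 20, 8, 8]
Step 2: Square each: [400, 400, 64, 64]
Step 3: Sum = 928.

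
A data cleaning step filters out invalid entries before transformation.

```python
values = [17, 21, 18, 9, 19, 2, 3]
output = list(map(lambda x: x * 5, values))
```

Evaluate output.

Step 1: Apply lambda x: x * 5 to each element:
  17 -> 85
  21 -> 105
  18 -> 90
  9 -> 45
  19 -> 95
  2 -> 10
  3 -> 15
Therefore output = [85, 105, 90, 45, 95, 10, 15].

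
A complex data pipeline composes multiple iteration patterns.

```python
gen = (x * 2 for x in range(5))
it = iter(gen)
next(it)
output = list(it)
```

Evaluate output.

Step 1: Generator produces [0, 2, 4, 6, 8].
Step 2: next(it) consumes first element (0).
Step 3: list(it) collects remaining: [2, 4, 6, 8].
Therefore output = [2, 4, 6, 8].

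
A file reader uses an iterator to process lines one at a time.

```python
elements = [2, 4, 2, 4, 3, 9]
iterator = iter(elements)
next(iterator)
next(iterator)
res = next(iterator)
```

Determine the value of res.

Step 1: Create iterator over [2, 4, 2, 4, 3, 9].
Step 2: next() consumes 2.
Step 3: next() consumes 4.
Step 4: next() returns 2.
Therefore res = 2.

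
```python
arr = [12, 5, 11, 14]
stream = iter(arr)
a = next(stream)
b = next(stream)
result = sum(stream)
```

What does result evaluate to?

Step 1: Create iterator over [12, 5, 11, 14].
Step 2: a = next() = 12, b = next() = 5.
Step 3: sum() of remaining [11, 14] = 25.
Therefore result = 25.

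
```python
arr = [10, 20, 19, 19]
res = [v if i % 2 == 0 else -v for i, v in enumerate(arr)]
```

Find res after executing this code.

Step 1: For each (i, v), keep v if i is even, negate if odd:
  i=0 (even): keep 10
  i=1 (odd): negate to -20
  i=2 (even): keep 19
  i=3 (odd): negate to -19
Therefore res = [10, -20, 19, -19].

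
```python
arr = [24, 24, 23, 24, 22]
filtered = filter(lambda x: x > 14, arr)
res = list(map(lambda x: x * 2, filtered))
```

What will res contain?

Step 1: Filter arr for elements > 14:
  24: kept
  24: kept
  23: kept
  24: kept
  22: kept
Step 2: Map x * 2 on filtered [24, 24, 23, 24, 22]:
  24 -> 48
  24 -> 48
  23 -> 46
  24 -> 48
  22 -> 44
Therefore res = [48, 48, 46, 48, 44].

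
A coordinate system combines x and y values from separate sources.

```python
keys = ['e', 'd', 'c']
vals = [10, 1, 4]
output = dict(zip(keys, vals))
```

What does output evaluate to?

Step 1: zip pairs keys with values:
  'e' -> 10
  'd' -> 1
  'c' -> 4
Therefore output = {'e': 10, 'd': 1, 'c': 4}.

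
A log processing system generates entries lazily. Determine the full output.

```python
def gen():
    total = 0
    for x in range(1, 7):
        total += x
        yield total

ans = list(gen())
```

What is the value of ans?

Step 1: Generator accumulates running sum:
  x=1: total = 1, yield 1
  x=2: total = 3, yield 3
  x=3: total = 6, yield 6
  x=4: total = 10, yield 10
  x=5: total = 15, yield 15
  x=6: total = 21, yield 21
Therefore ans = [1, 3, 6, 10, 15, 21].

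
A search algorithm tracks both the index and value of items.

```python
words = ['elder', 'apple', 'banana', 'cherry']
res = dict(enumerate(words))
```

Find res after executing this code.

Step 1: enumerate pairs indices with words:
  0 -> 'elder'
  1 -> 'apple'
  2 -> 'banana'
  3 -> 'cherry'
Therefore res = {0: 'elder', 1: 'apple', 2: 'banana', 3: 'cherry'}.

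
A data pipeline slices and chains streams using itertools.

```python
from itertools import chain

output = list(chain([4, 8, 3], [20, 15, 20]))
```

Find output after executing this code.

Step 1: chain() concatenates iterables: [4, 8, 3] + [20, 15, 20].
Therefore output = [4, 8, 3, 20, 15, 20].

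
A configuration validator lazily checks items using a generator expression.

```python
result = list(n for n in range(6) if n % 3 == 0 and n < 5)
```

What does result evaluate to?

Step 1: Filter range(6) where n % 3 == 0 and n < 5:
  n=0: both conditions met, included
  n=1: excluded (1 % 3 != 0)
  n=2: excluded (2 % 3 != 0)
  n=3: both conditions met, included
  n=4: excluded (4 % 3 != 0)
  n=5: excluded (5 % 3 != 0, 5 >= 5)
Therefore result = [0, 3].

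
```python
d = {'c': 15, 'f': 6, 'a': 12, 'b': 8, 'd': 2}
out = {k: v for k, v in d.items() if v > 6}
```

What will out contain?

Step 1: Filter items where value > 6:
  'c': 15 > 6: kept
  'f': 6 <= 6: removed
  'a': 12 > 6: kept
  'b': 8 > 6: kept
  'd': 2 <= 6: removed
Therefore out = {'c': 15, 'a': 12, 'b': 8}.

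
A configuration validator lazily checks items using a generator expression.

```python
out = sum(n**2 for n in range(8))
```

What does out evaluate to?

Step 1: Compute n**2 for each n in range(8):
  n=0: 0**2 = 0
  n=1: 1**2 = 1
  n=2: 2**2 = 4
  n=3: 3**2 = 9
  n=4: 4**2 = 16
  n=5: 5**2 = 25
  n=6: 6**2 = 36
  n=7: 7**2 = 49
Step 2: sum = 0 + 1 + 4 + 9 + 16 + 25 + 36 + 49 = 140.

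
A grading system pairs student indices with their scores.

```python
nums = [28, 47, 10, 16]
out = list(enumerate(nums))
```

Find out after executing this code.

Step 1: enumerate pairs each element with its index:
  (0, 28)
  (1, 47)
  (2, 10)
  (3, 16)
Therefore out = [(0, 28), (1, 47), (2, 10), (3, 16)].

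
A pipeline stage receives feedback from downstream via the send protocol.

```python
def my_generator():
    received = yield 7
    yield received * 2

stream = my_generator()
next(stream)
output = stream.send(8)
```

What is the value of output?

Step 1: next(stream) advances to first yield, producing 7.
Step 2: send(8) resumes, received = 8.
Step 3: yield received * 2 = 8 * 2 = 16.
Therefore output = 16.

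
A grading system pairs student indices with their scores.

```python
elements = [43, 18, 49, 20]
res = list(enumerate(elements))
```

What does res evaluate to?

Step 1: enumerate pairs each element with its index:
  (0, 43)
  (1, 18)
  (2, 49)
  (3, 20)
Therefore res = [(0, 43), (1, 18), (2, 49), (3, 20)].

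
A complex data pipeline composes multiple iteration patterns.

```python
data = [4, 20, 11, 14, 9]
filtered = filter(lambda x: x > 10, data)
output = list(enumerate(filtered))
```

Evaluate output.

Step 1: Filter [4, 20, 11, 14, 9] for > 10: [20, 11, 14].
Step 2: enumerate re-indexes from 0: [(0, 20), (1, 11), (2, 14)].
Therefore output = [(0, 20), (1, 11), (2, 14)].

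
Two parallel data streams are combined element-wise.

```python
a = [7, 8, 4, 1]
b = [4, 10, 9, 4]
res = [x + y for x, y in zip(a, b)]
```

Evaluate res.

Step 1: Add corresponding elements:
  7 + 4 = 11
  8 + 10 = 18
  4 + 9 = 13
  1 + 4 = 5
Therefore res = [11, 18, 13, 5].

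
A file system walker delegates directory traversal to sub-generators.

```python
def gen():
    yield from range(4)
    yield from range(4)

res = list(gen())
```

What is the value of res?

Step 1: Trace yields in order:
  yield 0
  yield 1
  yield 2
  yield 3
  yield 0
  yield 1
  yield 2
  yield 3
Therefore res = [0, 1, 2, 3, 0, 1, 2, 3].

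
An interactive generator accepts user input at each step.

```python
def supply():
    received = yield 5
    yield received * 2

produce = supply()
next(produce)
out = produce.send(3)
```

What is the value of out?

Step 1: next(produce) advances to first yield, producing 5.
Step 2: send(3) resumes, received = 3.
Step 3: yield received * 2 = 3 * 2 = 6.
Therefore out = 6.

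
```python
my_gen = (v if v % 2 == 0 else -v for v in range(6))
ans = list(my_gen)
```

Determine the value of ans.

Step 1: For each v in range(6), yield v if even, else -v:
  v=0: even, yield 0
  v=1: odd, yield -1
  v=2: even, yield 2
  v=3: odd, yield -3
  v=4: even, yield 4
  v=5: odd, yield -5
Therefore ans = [0, -1, 2, -3, 4, -5].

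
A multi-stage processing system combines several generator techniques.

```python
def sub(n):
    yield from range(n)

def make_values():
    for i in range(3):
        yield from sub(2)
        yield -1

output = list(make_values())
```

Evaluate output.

Step 1: For each i in range(3):
  i=0: yield from sub(2) -> [0, 1], then yield -1
  i=1: yield from sub(2) -> [0, 1], then yield -1
  i=2: yield from sub(2) -> [0, 1], then yield -1
Therefore output = [0, 1, -1, 0, 1, -1, 0, 1, -1].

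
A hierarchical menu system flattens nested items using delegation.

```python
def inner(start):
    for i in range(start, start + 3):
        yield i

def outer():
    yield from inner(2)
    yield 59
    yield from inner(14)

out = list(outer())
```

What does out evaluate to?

Step 1: outer() delegates to inner(2):
  yield 2
  yield 3
  yield 4
Step 2: yield 59
Step 3: Delegates to inner(14):
  yield 14
  yield 15
  yield 16
Therefore out = [2, 3, 4, 59, 14, 15, 16].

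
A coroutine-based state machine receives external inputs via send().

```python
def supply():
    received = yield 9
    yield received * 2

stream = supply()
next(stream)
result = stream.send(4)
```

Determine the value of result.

Step 1: next(stream) advances to first yield, producing 9.
Step 2: send(4) resumes, received = 4.
Step 3: yield received * 2 = 4 * 2 = 8.
Therefore result = 8.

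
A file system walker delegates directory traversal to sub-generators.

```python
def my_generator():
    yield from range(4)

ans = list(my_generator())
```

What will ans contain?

Step 1: yield from delegates to the iterable, yielding each element.
Step 2: Collected values: [0, 1, 2, 3].
Therefore ans = [0, 1, 2, 3].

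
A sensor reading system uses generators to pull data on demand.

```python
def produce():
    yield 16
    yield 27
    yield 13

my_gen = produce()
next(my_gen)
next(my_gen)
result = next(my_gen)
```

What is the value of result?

Step 1: produce() creates a generator.
Step 2: next(my_gen) yields 16 (consumed and discarded).
Step 3: next(my_gen) yields 27 (consumed and discarded).
Step 4: next(my_gen) yields 13, assigned to result.
Therefore result = 13.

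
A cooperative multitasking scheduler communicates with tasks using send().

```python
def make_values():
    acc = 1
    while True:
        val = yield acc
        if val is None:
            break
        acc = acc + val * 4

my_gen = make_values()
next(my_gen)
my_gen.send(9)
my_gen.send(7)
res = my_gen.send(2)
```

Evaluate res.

Step 1: next() -> yield acc=1.
Step 2: send(9) -> val=9, acc = 1 + 9*4 = 37, yield 37.
Step 3: send(7) -> val=7, acc = 37 + 7*4 = 65, yield 65.
Step 4: send(2) -> val=2, acc = 65 + 2*4 = 73, yield 73.
Therefore res = 73.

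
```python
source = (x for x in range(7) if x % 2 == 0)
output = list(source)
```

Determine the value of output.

Step 1: Filter range(7) keeping only even values:
  x=0: even, included
  x=1: odd, excluded
  x=2: even, included
  x=3: odd, excluded
  x=4: even, included
  x=5: odd, excluded
  x=6: even, included
Therefore output = [0, 2, 4, 6].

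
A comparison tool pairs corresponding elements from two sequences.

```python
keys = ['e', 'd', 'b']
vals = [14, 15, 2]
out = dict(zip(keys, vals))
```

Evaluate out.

Step 1: zip pairs keys with values:
  'e' -> 14
  'd' -> 15
  'b' -> 2
Therefore out = {'e': 14, 'd': 15, 'b': 2}.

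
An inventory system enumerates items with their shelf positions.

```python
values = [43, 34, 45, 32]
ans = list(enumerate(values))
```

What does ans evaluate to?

Step 1: enumerate pairs each element with its index:
  (0, 43)
  (1, 34)
  (2, 45)
  (3, 32)
Therefore ans = [(0, 43), (1, 34), (2, 45), (3, 32)].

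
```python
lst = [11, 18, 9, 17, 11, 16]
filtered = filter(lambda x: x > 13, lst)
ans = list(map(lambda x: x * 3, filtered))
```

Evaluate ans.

Step 1: Filter lst for elements > 13:
  11: removed
  18: kept
  9: removed
  17: kept
  11: removed
  16: kept
Step 2: Map x * 3 on filtered [18, 17, 16]:
  18 -> 54
  17 -> 51
  16 -> 48
Therefore ans = [54, 51, 48].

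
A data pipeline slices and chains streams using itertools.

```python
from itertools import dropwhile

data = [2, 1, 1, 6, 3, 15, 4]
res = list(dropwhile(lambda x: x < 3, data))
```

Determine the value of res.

Step 1: dropwhile drops elements while < 3:
  2 < 3: dropped
  1 < 3: dropped
  1 < 3: dropped
  6: kept (dropping stopped)
Step 2: Remaining elements kept regardless of condition.
Therefore res = [6, 3, 15, 4].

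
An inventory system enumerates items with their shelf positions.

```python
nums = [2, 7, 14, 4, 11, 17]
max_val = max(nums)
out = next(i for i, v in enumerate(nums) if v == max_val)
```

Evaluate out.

Step 1: max([2, 7, 14, 4, 11, 17]) = 17.
Step 2: Find first index where value == 17:
  Index 0: 2 != 17
  Index 1: 7 != 17
  Index 2: 14 != 17
  Index 3: 4 != 17
  Index 4: 11 != 17
  Index 5: 17 == 17, found!
Therefore out = 5.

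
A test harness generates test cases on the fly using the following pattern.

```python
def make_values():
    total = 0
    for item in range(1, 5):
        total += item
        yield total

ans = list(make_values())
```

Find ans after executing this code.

Step 1: Generator accumulates running sum:
  item=1: total = 1, yield 1
  item=2: total = 3, yield 3
  item=3: total = 6, yield 6
  item=4: total = 10, yield 10
Therefore ans = [1, 3, 6, 10].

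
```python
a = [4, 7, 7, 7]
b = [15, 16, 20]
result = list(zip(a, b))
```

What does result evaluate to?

Step 1: zip stops at shortest (len(a)=4, len(b)=3):
  Index 0: (4, 15)
  Index 1: (7, 16)
  Index 2: (7, 20)
Step 2: Last element of a (7) has no pair, dropped.
Therefore result = [(4, 15), (7, 16), (7, 20)].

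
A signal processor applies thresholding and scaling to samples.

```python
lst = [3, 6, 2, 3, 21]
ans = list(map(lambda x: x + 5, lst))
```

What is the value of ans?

Step 1: Apply lambda x: x + 5 to each element:
  3 -> 8
  6 -> 11
  2 -> 7
  3 -> 8
  21 -> 26
Therefore ans = [8, 11, 7, 8, 26].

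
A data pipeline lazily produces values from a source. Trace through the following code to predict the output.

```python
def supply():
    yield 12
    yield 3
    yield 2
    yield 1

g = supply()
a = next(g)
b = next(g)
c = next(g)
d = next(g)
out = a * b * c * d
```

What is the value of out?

Step 1: Create generator and consume all values:
  a = next(g) = 12
  b = next(g) = 3
  c = next(g) = 2
  d = next(g) = 1
Step 2: out = 12 * 3 * 2 * 1 = 72.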